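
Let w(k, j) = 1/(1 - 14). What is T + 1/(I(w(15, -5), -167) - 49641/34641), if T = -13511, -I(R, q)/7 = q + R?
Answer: -2369092589636/175345477 ≈ -13511.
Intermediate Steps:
w(k, j) = -1/13 (w(k, j) = 1/(-13) = -1/13)
I(R, q) = -7*R - 7*q (I(R, q) = -7*(q + R) = -7*(R + q) = -7*R - 7*q)
T + 1/(I(w(15, -5), -167) - 49641/34641) = -13511 + 1/((-7*(-1/13) - 7*(-167)) - 49641/34641) = -13511 + 1/((7/13 + 1169) - 49641*1/34641) = -13511 + 1/(15204/13 - 16547/11547) = -13511 + 1/(175345477/150111) = -13511 + 150111/175345477 = -2369092589636/175345477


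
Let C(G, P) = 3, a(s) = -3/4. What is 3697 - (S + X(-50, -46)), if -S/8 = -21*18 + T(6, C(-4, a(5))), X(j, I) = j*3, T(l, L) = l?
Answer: 871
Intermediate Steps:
a(s) = -¾ (a(s) = -3*¼ = -¾)
X(j, I) = 3*j
S = 2976 (S = -8*(-21*18 + 6) = -8*(-378 + 6) = -8*(-372) = 2976)
3697 - (S + X(-50, -46)) = 3697 - (2976 + 3*(-50)) = 3697 - (2976 - 150) = 3697 - 1*2826 = 3697 - 2826 = 871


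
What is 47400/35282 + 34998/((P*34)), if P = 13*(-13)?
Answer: -18508443/3898661 ≈ -4.7474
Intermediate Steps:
P = -169
47400/35282 + 34998/((P*34)) = 47400/35282 + 34998/((-169*34)) = 47400*(1/35282) + 34998/(-5746) = 23700/17641 + 34998*(-1/5746) = 23700/17641 - 17499/2873 = -18508443/3898661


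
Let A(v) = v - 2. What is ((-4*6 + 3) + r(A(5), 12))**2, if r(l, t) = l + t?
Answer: 36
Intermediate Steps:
A(v) = -2 + v
((-4*6 + 3) + r(A(5), 12))**2 = ((-4*6 + 3) + ((-2 + 5) + 12))**2 = ((-24 + 3) + (3 + 12))**2 = (-21 + 15)**2 = (-6)**2 = 36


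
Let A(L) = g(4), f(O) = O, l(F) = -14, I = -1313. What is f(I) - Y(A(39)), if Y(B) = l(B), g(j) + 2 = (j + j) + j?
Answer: -1299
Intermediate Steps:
g(j) = -2 + 3*j (g(j) = -2 + ((j + j) + j) = -2 + (2*j + j) = -2 + 3*j)
A(L) = 10 (A(L) = -2 + 3*4 = -2 + 12 = 10)
Y(B) = -14
f(I) - Y(A(39)) = -1313 - 1*(-14) = -1313 + 14 = -1299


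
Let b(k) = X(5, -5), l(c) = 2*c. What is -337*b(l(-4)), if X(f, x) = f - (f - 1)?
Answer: -337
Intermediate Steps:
X(f, x) = 1 (X(f, x) = f - (-1 + f) = f + (1 - f) = 1)
b(k) = 1
-337*b(l(-4)) = -337*1 = -337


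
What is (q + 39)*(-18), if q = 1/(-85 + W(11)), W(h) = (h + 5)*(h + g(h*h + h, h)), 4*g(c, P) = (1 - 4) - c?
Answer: -315180/449 ≈ -701.96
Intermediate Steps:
g(c, P) = -3/4 - c/4 (g(c, P) = ((1 - 4) - c)/4 = (-3 - c)/4 = -3/4 - c/4)
W(h) = (5 + h)*(-3/4 - h**2/4 + 3*h/4) (W(h) = (h + 5)*(h + (-3/4 - (h*h + h)/4)) = (5 + h)*(h + (-3/4 - (h**2 + h)/4)) = (5 + h)*(h + (-3/4 - (h + h**2)/4)) = (5 + h)*(h + (-3/4 + (-h/4 - h**2/4))) = (5 + h)*(h + (-3/4 - h/4 - h**2/4)) = (5 + h)*(-3/4 - h**2/4 + 3*h/4))
q = -1/449 (q = 1/(-85 + (-15/4 + 3*11 - 1/2*11**2 - 1/4*11**3)) = 1/(-85 + (-15/4 + 33 - 1/2*121 - 1/4*1331)) = 1/(-85 + (-15/4 + 33 - 121/2 - 1331/4)) = 1/(-85 - 364) = 1/(-449) = -1/449 ≈ -0.0022272)
(q + 39)*(-18) = (-1/449 + 39)*(-18) = (17510/449)*(-18) = -315180/449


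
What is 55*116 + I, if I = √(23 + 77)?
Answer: 6390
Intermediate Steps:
I = 10 (I = √100 = 10)
55*116 + I = 55*116 + 10 = 6380 + 10 = 6390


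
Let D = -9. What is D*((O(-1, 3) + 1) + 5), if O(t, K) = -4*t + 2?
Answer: -108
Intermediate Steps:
O(t, K) = 2 - 4*t
D*((O(-1, 3) + 1) + 5) = -9*(((2 - 4*(-1)) + 1) + 5) = -9*(((2 + 4) + 1) + 5) = -9*((6 + 1) + 5) = -9*(7 + 5) = -9*12 = -108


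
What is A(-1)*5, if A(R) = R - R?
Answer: 0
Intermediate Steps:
A(R) = 0
A(-1)*5 = 0*5 = 0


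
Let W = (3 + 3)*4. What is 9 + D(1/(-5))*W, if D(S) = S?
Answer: 21/5 ≈ 4.2000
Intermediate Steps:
W = 24 (W = 6*4 = 24)
9 + D(1/(-5))*W = 9 + 24/(-5) = 9 - ⅕*24 = 9 - 24/5 = 21/5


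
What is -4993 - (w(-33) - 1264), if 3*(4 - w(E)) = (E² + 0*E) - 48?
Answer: -3386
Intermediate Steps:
w(E) = 20 - E²/3 (w(E) = 4 - ((E² + 0*E) - 48)/3 = 4 - ((E² + 0) - 48)/3 = 4 - (E² - 48)/3 = 4 - (-48 + E²)/3 = 4 + (16 - E²/3) = 20 - E²/3)
-4993 - (w(-33) - 1264) = -4993 - ((20 - ⅓*(-33)²) - 1264) = -4993 - ((20 - ⅓*1089) - 1264) = -4993 - ((20 - 363) - 1264) = -4993 - (-343 - 1264) = -4993 - 1*(-1607) = -4993 + 1607 = -3386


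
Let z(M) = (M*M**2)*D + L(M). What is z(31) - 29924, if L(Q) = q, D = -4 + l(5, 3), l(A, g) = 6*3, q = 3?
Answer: 387153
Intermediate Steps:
l(A, g) = 18
D = 14 (D = -4 + 18 = 14)
L(Q) = 3
z(M) = 3 + 14*M**3 (z(M) = (M*M**2)*14 + 3 = M**3*14 + 3 = 14*M**3 + 3 = 3 + 14*M**3)
z(31) - 29924 = (3 + 14*31**3) - 29924 = (3 + 14*29791) - 29924 = (3 + 417074) - 29924 = 417077 - 29924 = 387153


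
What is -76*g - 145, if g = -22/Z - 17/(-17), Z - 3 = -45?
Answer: -5477/21 ≈ -260.81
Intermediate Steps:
Z = -42 (Z = 3 - 45 = -42)
g = 32/21 (g = -22/(-42) - 17/(-17) = -22*(-1/42) - 17*(-1/17) = 11/21 + 1 = 32/21 ≈ 1.5238)
-76*g - 145 = -76*32/21 - 145 = -2432/21 - 145 = -5477/21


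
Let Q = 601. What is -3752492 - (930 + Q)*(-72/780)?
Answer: -243902794/65 ≈ -3.7524e+6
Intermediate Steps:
-3752492 - (930 + Q)*(-72/780) = -3752492 - (930 + 601)*(-72/780) = -3752492 - 1531*(-72*1/780) = -3752492 - 1531*(-6)/65 = -3752492 - 1*(-9186/65) = -3752492 + 9186/65 = -243902794/65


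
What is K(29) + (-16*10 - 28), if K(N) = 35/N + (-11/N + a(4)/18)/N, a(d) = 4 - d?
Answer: -157104/841 ≈ -186.81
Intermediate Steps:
K(N) = -11/N² + 35/N (K(N) = 35/N + (-11/N + (4 - 1*4)/18)/N = 35/N + (-11/N + (4 - 4)*(1/18))/N = 35/N + (-11/N + 0*(1/18))/N = 35/N + (-11/N + 0)/N = 35/N + (-11/N)/N = 35/N - 11/N² = -11/N² + 35/N)
K(29) + (-16*10 - 28) = (-11 + 35*29)/29² + (-16*10 - 28) = (-11 + 1015)/841 + (-160 - 28) = (1/841)*1004 - 188 = 1004/841 - 188 = -157104/841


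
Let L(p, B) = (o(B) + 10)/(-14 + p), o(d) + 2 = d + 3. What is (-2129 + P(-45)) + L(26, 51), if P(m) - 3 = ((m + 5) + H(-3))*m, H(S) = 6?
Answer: -3545/6 ≈ -590.83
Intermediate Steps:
P(m) = 3 + m*(11 + m) (P(m) = 3 + ((m + 5) + 6)*m = 3 + ((5 + m) + 6)*m = 3 + (11 + m)*m = 3 + m*(11 + m))
o(d) = 1 + d (o(d) = -2 + (d + 3) = -2 + (3 + d) = 1 + d)
L(p, B) = (11 + B)/(-14 + p) (L(p, B) = ((1 + B) + 10)/(-14 + p) = (11 + B)/(-14 + p))
(-2129 + P(-45)) + L(26, 51) = (-2129 + (3 + (-45)² + 11*(-45))) + (11 + 51)/(-14 + 26) = (-2129 + (3 + 2025 - 495)) + 62/12 = (-2129 + 1533) + (1/12)*62 = -596 + 31/6 = -3545/6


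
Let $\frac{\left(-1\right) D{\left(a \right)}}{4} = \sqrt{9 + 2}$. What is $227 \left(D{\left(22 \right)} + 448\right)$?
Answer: $101696 - 908 \sqrt{11} \approx 98685.0$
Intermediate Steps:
$D{\left(a \right)} = - 4 \sqrt{11}$ ($D{\left(a \right)} = - 4 \sqrt{9 + 2} = - 4 \sqrt{11}$)
$227 \left(D{\left(22 \right)} + 448\right) = 227 \left(- 4 \sqrt{11} + 448\right) = 227 \left(448 - 4 \sqrt{11}\right) = 101696 - 908 \sqrt{11}$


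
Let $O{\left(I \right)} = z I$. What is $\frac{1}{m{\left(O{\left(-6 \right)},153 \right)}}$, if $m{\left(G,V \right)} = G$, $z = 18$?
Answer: $- \frac{1}{108} \approx -0.0092593$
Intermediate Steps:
$O{\left(I \right)} = 18 I$
$\frac{1}{m{\left(O{\left(-6 \right)},153 \right)}} = \frac{1}{18 \left(-6\right)} = \frac{1}{-108} = - \frac{1}{108}$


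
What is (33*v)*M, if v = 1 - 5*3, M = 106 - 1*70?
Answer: -16632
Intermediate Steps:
M = 36 (M = 106 - 70 = 36)
v = -14 (v = 1 - 15 = -14)
(33*v)*M = (33*(-14))*36 = -462*36 = -16632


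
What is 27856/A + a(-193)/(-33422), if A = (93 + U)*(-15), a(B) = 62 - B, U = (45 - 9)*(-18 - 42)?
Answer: 54299821/60955830 ≈ 0.89081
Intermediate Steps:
U = -2160 (U = 36*(-60) = -2160)
A = 31005 (A = (93 - 2160)*(-15) = -2067*(-15) = 31005)
27856/A + a(-193)/(-33422) = 27856/31005 + (62 - 1*(-193))/(-33422) = 27856*(1/31005) + (62 + 193)*(-1/33422) = 27856/31005 + 255*(-1/33422) = 27856/31005 - 15/1966 = 54299821/60955830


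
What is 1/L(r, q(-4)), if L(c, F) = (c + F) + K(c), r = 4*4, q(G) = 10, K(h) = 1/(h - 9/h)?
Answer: 247/6438 ≈ 0.038366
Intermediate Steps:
r = 16
L(c, F) = F + c + c/(-9 + c²) (L(c, F) = (c + F) + c/(-9 + c²) = (F + c) + c/(-9 + c²) = F + c + c/(-9 + c²))
1/L(r, q(-4)) = 1/((16 + (-9 + 16²)*(10 + 16))/(-9 + 16²)) = 1/((16 + (-9 + 256)*26)/(-9 + 256)) = 1/((16 + 247*26)/247) = 1/((16 + 6422)/247) = 1/((1/247)*6438) = 1/(6438/247) = 247/6438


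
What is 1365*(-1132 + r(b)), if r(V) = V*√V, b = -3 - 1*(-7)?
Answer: -1534260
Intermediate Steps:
b = 4 (b = -3 + 7 = 4)
r(V) = V^(3/2)
1365*(-1132 + r(b)) = 1365*(-1132 + 4^(3/2)) = 1365*(-1132 + 8) = 1365*(-1124) = -1534260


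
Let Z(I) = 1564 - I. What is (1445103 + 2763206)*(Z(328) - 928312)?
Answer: -3901422274484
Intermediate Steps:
(1445103 + 2763206)*(Z(328) - 928312) = (1445103 + 2763206)*((1564 - 1*328) - 928312) = 4208309*((1564 - 328) - 928312) = 4208309*(1236 - 928312) = 4208309*(-927076) = -3901422274484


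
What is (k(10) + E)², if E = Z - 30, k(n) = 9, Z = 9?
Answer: 144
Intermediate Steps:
E = -21 (E = 9 - 30 = -21)
(k(10) + E)² = (9 - 21)² = (-12)² = 144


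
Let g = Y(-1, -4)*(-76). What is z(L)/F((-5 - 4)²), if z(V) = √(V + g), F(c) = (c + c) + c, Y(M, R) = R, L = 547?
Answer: √851/243 ≈ 0.12005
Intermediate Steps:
F(c) = 3*c (F(c) = 2*c + c = 3*c)
g = 304 (g = -4*(-76) = 304)
z(V) = √(304 + V) (z(V) = √(V + 304) = √(304 + V))
z(L)/F((-5 - 4)²) = √(304 + 547)/((3*(-5 - 4)²)) = √851/((3*(-9)²)) = √851/((3*81)) = √851/243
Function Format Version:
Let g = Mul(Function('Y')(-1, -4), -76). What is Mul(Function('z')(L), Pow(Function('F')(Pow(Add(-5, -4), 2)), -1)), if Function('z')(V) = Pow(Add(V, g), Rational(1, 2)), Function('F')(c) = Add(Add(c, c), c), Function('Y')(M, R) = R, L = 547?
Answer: Mul(Rational(1, 243), Pow(851, Rational(1, 2))) ≈ 0.12005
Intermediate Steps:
Function('F')(c) = Mul(3, c) (Function('F')(c) = Add(Mul(2, c), c) = Mul(3, c))
g = 304 (g = Mul(-4, -76) = 304)
Function('z')(V) = Pow(Add(304, V), Rational(1, 2)) (Function('z')(V) = Pow(Add(V, 304), Rational(1, 2)) = Pow(Add(304, V), Rational(1, 2)))
Mul(Function('z')(L), Pow(Function('F')(Pow(Add(-5, -4), 2)), -1)) = Mul(Pow(Add(304, 547), Rational(1, 2)), Pow(Mul(3, Pow(Add(-5, -4), 2)), -1)) = Mul(Pow(851, Rational(1, 2)), Pow(Mul(3, Pow(-9, 2)), -1)) = Mul(Pow(851, Rational(1, 2)), Pow(Mul(3, 81), -1)) = Mul(Pow(851, Rational(1, 2)), Pow(243, -1)) = Mul(Pow(851, Rational(1, 2)), Rational(1, 243)) = Mul(Rational(1, 243), Pow(851, Rational(1, 2)))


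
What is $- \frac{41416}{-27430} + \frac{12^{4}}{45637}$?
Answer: $\frac{1229445236}{625911455} \approx 1.9642$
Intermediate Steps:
$- \frac{41416}{-27430} + \frac{12^{4}}{45637} = \left(-41416\right) \left(- \frac{1}{27430}\right) + 20736 \cdot \frac{1}{45637} = \frac{20708}{13715} + \frac{20736}{45637} = \frac{1229445236}{625911455}$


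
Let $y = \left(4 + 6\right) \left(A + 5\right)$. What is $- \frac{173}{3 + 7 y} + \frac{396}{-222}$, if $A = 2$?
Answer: $- \frac{38939}{18241} \approx -2.1347$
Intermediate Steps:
$y = 70$ ($y = \left(4 + 6\right) \left(2 + 5\right) = 10 \cdot 7 = 70$)
$- \frac{173}{3 + 7 y} + \frac{396}{-222} = - \frac{173}{3 + 7 \cdot 70} + \frac{396}{-222} = - \frac{173}{3 + 490} + 396 \left(- \frac{1}{222}\right) = - \frac{173}{493} - \frac{66}{37} = - \frac{38939}{18241}$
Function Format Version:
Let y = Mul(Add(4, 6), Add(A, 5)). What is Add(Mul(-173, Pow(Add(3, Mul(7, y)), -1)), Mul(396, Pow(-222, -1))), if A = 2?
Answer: Rational(-38939, 18241) ≈ -2.1347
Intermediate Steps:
y = 70 (y = Mul(Add(4, 6), Add(2, 5)) = Mul(10, 7) = 70)
Add(Mul(-173, Pow(Add(3, Mul(7, y)), -1)), Mul(396, Pow(-222, -1))) = Add(Mul(-173, Pow(Add(3, Mul(7, 70)), -1)), Mul(396, Pow(-222, -1))) = Add(Mul(-173, Pow(Add(3, 490), -1)), Mul(396, Rational(-1, 222))) = Add(Mul(-173, Pow(493, -1)), Rational(-66, 37)) = Add(Mul(-173, Rational(1, 493)), Rational(-66, 37)) = Add(Rational(-173, 493), Rational(-66, 37)) = Rational(-38939, 18241)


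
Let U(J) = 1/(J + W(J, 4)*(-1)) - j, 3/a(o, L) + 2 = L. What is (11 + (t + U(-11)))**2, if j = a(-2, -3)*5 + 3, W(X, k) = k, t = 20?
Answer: 215296/225 ≈ 956.87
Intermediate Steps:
a(o, L) = 3/(-2 + L)
j = 0 (j = (3/(-2 - 3))*5 + 3 = (3/(-5))*5 + 3 = (3*(-1/5))*5 + 3 = -3/5*5 + 3 = -3 + 3 = 0)
U(J) = 1/(-4 + J) (U(J) = 1/(J + 4*(-1)) - 1*0 = 1/(J - 4) + 0 = 1/(-4 + J) + 0 = 1/(-4 + J))
(11 + (t + U(-11)))**2 = (11 + (20 + 1/(-4 - 11)))**2 = (11 + (20 + 1/(-15)))**2 = (11 + (20 - 1/15))**2 = (11 + 299/15)**2 = (464/15)**2 = 215296/225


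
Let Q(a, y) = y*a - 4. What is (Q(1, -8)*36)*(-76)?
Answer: 32832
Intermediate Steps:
Q(a, y) = -4 + a*y (Q(a, y) = a*y - 4 = -4 + a*y)
(Q(1, -8)*36)*(-76) = ((-4 + 1*(-8))*36)*(-76) = ((-4 - 8)*36)*(-76) = -12*36*(-76) = -432*(-76) = 32832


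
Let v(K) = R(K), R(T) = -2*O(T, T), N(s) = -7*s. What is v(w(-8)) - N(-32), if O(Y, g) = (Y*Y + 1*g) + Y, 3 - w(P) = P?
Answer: -510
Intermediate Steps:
w(P) = 3 - P
O(Y, g) = Y + g + Y² (O(Y, g) = (Y² + g) + Y = (g + Y²) + Y = Y + g + Y²)
R(T) = -4*T - 2*T² (R(T) = -2*(T + T + T²) = -2*(T² + 2*T) = -4*T - 2*T²)
v(K) = 2*K*(-2 - K)
v(w(-8)) - N(-32) = 2*(3 - 1*(-8))*(-2 - (3 - 1*(-8))) - (-7)*(-32) = 2*(3 + 8)*(-2 - (3 + 8)) - 1*224 = 2*11*(-2 - 1*11) - 224 = 2*11*(-2 - 11) - 224 = 2*11*(-13) - 224 = -286 - 224 = -510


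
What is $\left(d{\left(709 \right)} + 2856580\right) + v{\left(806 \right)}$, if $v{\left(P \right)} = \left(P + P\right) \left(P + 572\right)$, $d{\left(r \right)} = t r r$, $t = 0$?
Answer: $5077916$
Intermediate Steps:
$d{\left(r \right)} = 0$ ($d{\left(r \right)} = 0 r r = 0 r = 0$)
$v{\left(P \right)} = 2 P \left(572 + P\right)$
$\left(d{\left(709 \right)} + 2856580\right) + v{\left(806 \right)} = \left(0 + 2856580\right) + 2 \cdot 806 \left(572 + 806\right) = 2856580 + 2 \cdot 806 \cdot 1378 = 2856580 + 2221336 = 5077916$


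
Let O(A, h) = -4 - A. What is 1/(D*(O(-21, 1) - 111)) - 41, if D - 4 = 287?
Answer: -1121515/27354 ≈ -41.000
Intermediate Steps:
D = 291 (D = 4 + 287 = 291)
1/(D*(O(-21, 1) - 111)) - 41 = 1/(291*((-4 - 1*(-21)) - 111)) - 41 = 1/(291*((-4 + 21) - 111)) - 41 = 1/(291*(17 - 111)) - 41 = (1/291)/(-94) - 41 = (1/291)*(-1/94) - 41 = -1/27354 - 41 = -1121515/27354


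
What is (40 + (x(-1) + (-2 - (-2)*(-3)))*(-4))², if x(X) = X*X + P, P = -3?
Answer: 6400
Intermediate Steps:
x(X) = -3 + X² (x(X) = X*X - 3 = X² - 3 = -3 + X²)
(40 + (x(-1) + (-2 - (-2)*(-3)))*(-4))² = (40 + ((-3 + (-1)²) + (-2 - (-2)*(-3)))*(-4))² = (40 + ((-3 + 1) + (-2 - 1*6))*(-4))² = (40 + (-2 + (-2 - 6))*(-4))² = (40 + (-2 - 8)*(-4))² = (40 - 10*(-4))² = (40 + 40)² = 80² = 6400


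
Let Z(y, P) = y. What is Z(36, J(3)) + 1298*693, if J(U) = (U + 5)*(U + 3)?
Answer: 899550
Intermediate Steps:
J(U) = (3 + U)*(5 + U) (J(U) = (5 + U)*(3 + U) = (3 + U)*(5 + U))
Z(36, J(3)) + 1298*693 = 36 + 1298*693 = 36 + 899514 = 899550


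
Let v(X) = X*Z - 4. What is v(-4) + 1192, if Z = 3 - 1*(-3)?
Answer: 1164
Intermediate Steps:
Z = 6 (Z = 3 + 3 = 6)
v(X) = -4 + 6*X (v(X) = X*6 - 4 = 6*X - 4 = -4 + 6*X)
v(-4) + 1192 = (-4 + 6*(-4)) + 1192 = (-4 - 24) + 1192 = -28 + 1192 = 1164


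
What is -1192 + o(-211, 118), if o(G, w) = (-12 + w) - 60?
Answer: -1146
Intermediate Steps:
o(G, w) = -72 + w
-1192 + o(-211, 118) = -1192 + (-72 + 118) = -1192 + 46 = -1146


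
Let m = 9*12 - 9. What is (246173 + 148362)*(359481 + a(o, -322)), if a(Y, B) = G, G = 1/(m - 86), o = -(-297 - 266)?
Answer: 1843762266890/13 ≈ 1.4183e+11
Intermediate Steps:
o = 563 (o = -1*(-563) = 563)
m = 99 (m = 108 - 9 = 99)
G = 1/13 (G = 1/(99 - 86) = 1/13 ≈ 0.076923)
a(Y, B) = 1/13
(246173 + 148362)*(359481 + a(o, -322)) = (246173 + 148362)*(359481 + 1/13) = 394535*(4673254/13) = 1843762266890/13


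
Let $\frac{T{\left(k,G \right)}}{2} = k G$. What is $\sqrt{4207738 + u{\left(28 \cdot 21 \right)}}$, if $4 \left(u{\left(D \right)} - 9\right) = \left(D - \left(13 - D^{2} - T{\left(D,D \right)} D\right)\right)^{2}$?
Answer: $\frac{7 \sqrt{3379616154058493}}{2} \approx 2.0347 \cdot 10^{8}$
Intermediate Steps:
$T{\left(k,G \right)} = 2 G k$ ($T{\left(k,G \right)} = 2 k G = 2 G k$)
$u{\left(D \right)} = 9 + \frac{\left(-13 + D + D^{2} + 2 D^{3}\right)^{2}}{4}$ ($u{\left(D \right)} = 9 + \frac{\left(D - \left(13 - D^{2} - 2 D D D\right)\right)^{2}}{4} = 9 + \frac{\left(D - \left(13 - D^{2} - 2 D^{2} D\right)\right)^{2}}{4} = 9 + \frac{\left(D - \left(13 - D^{2} - 2 D^{3}\right)\right)^{2}}{4} = 9 + \frac{\left(D + \left(-13 + D^{2} + 2 D^{3}\right)\right)^{2}}{4} = 9 + \frac{\left(-13 + D + D^{2} + 2 D^{3}\right)^{2}}{4}$)
$\sqrt{4207738 + u{\left(28 \cdot 21 \right)}} = \sqrt{4207738 + \left(9 + \frac{\left(-13 + 28 \cdot 21 + \left(28 \cdot 21\right)^{2} + 2 \left(28 \cdot 21\right)^{3}\right)^{2}}{4}\right)} = \sqrt{4207738 + \left(9 + \frac{\left(-13 + 588 + 588^{2} + 2 \cdot 588^{3}\right)^{2}}{4}\right)} = \sqrt{4207738 + \left(9 + \frac{\left(-13 + 588 + 345744 + 2 \cdot 203297472\right)^{2}}{4}\right)} = \sqrt{4207738 + \left(9 + \frac{\left(-13 + 588 + 345744 + 406594944\right)^{2}}{4}\right)} = \sqrt{4207738 + \left(9 + \frac{406941263^{2}}{4}\right)} = \sqrt{4207738 + \left(9 + \frac{1}{4} \cdot 165601191532035169\right)} = \sqrt{4207738 + \left(9 + \frac{165601191532035169}{4}\right)} = \sqrt{4207738 + \frac{165601191532035205}{4}} = \sqrt{\frac{165601191548866157}{4}} = \frac{7 \sqrt{3379616154058493}}{2}$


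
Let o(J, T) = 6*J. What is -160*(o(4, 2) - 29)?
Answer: 800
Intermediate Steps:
-160*(o(4, 2) - 29) = -160*(6*4 - 29) = -160*(24 - 29) = -160*(-5) = 800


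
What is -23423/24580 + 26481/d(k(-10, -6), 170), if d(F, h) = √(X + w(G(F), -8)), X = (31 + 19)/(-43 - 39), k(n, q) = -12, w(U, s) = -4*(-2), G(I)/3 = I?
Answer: -23423/24580 + 8827*√12423/101 ≈ 9740.1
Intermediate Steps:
G(I) = 3*I
w(U, s) = 8
X = -25/41 (X = 50/(-82) = 50*(-1/82) = -25/41 ≈ -0.60976)
d(F, h) = √12423/41 (d(F, h) = √(-25/41 + 8) = √(303/41) = √12423/41)
-23423/24580 + 26481/d(k(-10, -6), 170) = -23423/24580 + 26481/((√12423/41)) = -23423*1/24580 + 26481*(√12423/303) = -23423/24580 + 8827*√12423/101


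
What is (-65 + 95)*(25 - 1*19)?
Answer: 180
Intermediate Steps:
(-65 + 95)*(25 - 1*19) = 30*(25 - 19) = 30*6 = 180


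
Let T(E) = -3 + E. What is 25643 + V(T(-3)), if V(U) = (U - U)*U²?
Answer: 25643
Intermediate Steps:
V(U) = 0 (V(U) = 0*U² = 0)
25643 + V(T(-3)) = 25643 + 0 = 25643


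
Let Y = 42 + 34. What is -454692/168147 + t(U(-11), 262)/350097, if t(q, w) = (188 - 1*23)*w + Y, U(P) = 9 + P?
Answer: -803727678/311469631 ≈ -2.5804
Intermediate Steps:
Y = 76
t(q, w) = 76 + 165*w (t(q, w) = (188 - 1*23)*w + 76 = (188 - 23)*w + 76 = 165*w + 76 = 76 + 165*w)
-454692/168147 + t(U(-11), 262)/350097 = -454692/168147 + (76 + 165*262)/350097 = -454692*1/168147 + (76 + 43230)*(1/350097) = -21652/8007 + 43306*(1/350097) = -21652/8007 + 43306/350097 = -803727678/311469631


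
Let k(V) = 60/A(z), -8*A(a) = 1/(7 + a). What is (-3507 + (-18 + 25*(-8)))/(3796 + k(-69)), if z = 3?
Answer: 3725/1004 ≈ 3.7102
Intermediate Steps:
A(a) = -1/(8*(7 + a))
k(V) = -4800 (k(V) = 60/((-1/(56 + 8*3))) = 60/((-1/(56 + 24))) = 60/((-1/80)) = 60/((-1*1/80)) = 60/(-1/80) = 60*(-80) = -4800)
(-3507 + (-18 + 25*(-8)))/(3796 + k(-69)) = (-3507 + (-18 + 25*(-8)))/(3796 - 4800) = (-3507 + (-18 - 200))/(-1004) = (-3507 - 218)*(-1/1004) = -3725*(-1/1004) = 3725/1004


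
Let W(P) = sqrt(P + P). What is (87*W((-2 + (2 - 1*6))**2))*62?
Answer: 32364*sqrt(2) ≈ 45770.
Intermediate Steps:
W(P) = sqrt(2)*sqrt(P) (W(P) = sqrt(2*P) = sqrt(2)*sqrt(P))
(87*W((-2 + (2 - 1*6))**2))*62 = (87*(sqrt(2)*sqrt((-2 + (2 - 1*6))**2)))*62 = (87*(sqrt(2)*sqrt((-2 + (2 - 6))**2)))*62 = (87*(sqrt(2)*sqrt((-2 - 4)**2)))*62 = (87*(sqrt(2)*sqrt((-6)**2)))*62 = (87*(sqrt(2)*sqrt(36)))*62 = (87*(sqrt(2)*6))*62 = (87*(6*sqrt(2)))*62 = (522*sqrt(2))*62 = 32364*sqrt(2)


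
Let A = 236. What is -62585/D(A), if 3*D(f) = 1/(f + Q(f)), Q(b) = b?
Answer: -88620360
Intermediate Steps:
D(f) = 1/(6*f) (D(f) = 1/(3*(f + f)) = 1/(3*((2*f))) = (1/(2*f))/3 = 1/(6*f))
-62585/D(A) = -62585/((⅙)/236) = -62585/((⅙)*(1/236)) = -62585/1/1416 = -62585*1416 = -88620360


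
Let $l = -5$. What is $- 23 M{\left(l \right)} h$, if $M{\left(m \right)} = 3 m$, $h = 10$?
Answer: $3450$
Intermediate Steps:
$- 23 M{\left(l \right)} h = - 23 \cdot 3 \left(-5\right) 10 = \left(-23\right) \left(-15\right) 10 = 345 \cdot 10 = 3450$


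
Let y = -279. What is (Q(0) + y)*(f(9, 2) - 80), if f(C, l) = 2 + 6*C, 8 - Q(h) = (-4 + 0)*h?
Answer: 6504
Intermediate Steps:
Q(h) = 8 + 4*h (Q(h) = 8 - (-4 + 0)*h = 8 - (-4)*h = 8 + 4*h)
(Q(0) + y)*(f(9, 2) - 80) = ((8 + 4*0) - 279)*((2 + 6*9) - 80) = ((8 + 0) - 279)*((2 + 54) - 80) = (8 - 279)*(56 - 80) = -271*(-24) = 6504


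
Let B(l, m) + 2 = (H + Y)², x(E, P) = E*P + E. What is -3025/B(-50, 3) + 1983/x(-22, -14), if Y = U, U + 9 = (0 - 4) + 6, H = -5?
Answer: -145891/10153 ≈ -14.369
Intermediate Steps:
U = -7 (U = -9 + ((0 - 4) + 6) = -9 + (-4 + 6) = -9 + 2 = -7)
Y = -7
x(E, P) = E + E*P
B(l, m) = 142 (B(l, m) = -2 + (-5 - 7)² = -2 + (-12)² = -2 + 144 = 142)
-3025/B(-50, 3) + 1983/x(-22, -14) = -3025/142 + 1983/((-22*(1 - 14))) = -3025*1/142 + 1983/((-22*(-13))) = -3025/142 + 1983/286 = -145891/10153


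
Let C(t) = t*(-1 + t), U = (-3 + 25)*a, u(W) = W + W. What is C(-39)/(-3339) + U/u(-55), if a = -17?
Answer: 16321/5565 ≈ 2.9328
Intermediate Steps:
u(W) = 2*W
U = -374 (U = (-3 + 25)*(-17) = 22*(-17) = -374)
C(-39)/(-3339) + U/u(-55) = -39*(-1 - 39)/(-3339) - 374/(2*(-55)) = -39*(-40)*(-1/3339) - 374/(-110) = 1560*(-1/3339) - 374*(-1/110) = -520/1113 + 17/5 = 16321/5565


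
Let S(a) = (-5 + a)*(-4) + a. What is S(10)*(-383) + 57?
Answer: 3887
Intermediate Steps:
S(a) = 20 - 3*a (S(a) = (20 - 4*a) + a = 20 - 3*a)
S(10)*(-383) + 57 = (20 - 3*10)*(-383) + 57 = (20 - 30)*(-383) + 57 = -10*(-383) + 57 = 3830 + 57 = 3887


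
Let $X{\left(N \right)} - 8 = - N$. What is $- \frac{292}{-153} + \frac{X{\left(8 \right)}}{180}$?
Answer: $\frac{292}{153} \approx 1.9085$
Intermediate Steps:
$X{\left(N \right)} = 8 - N$
$- \frac{292}{-153} + \frac{X{\left(8 \right)}}{180} = - \frac{292}{-153} + \frac{8 - 8}{180} = \left(-292\right) \left(- \frac{1}{153}\right) + \left(8 - 8\right) \frac{1}{180} = \frac{292}{153} + 0 \cdot \frac{1}{180} = \frac{292}{153} + 0 = \frac{292}{153}$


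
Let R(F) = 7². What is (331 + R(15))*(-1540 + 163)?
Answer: -523260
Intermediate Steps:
R(F) = 49
(331 + R(15))*(-1540 + 163) = (331 + 49)*(-1540 + 163) = 380*(-1377) = -523260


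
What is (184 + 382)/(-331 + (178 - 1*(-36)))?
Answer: -566/117 ≈ -4.8376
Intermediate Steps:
(184 + 382)/(-331 + (178 - 1*(-36))) = 566/(-331 + (178 + 36)) = 566/(-331 + 214) = 566/(-117) = 566*(-1/117) = -566/117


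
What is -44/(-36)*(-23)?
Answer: -253/9 ≈ -28.111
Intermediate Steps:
-44/(-36)*(-23) = -44*(-1/36)*(-23) = (11/9)*(-23) = -253/9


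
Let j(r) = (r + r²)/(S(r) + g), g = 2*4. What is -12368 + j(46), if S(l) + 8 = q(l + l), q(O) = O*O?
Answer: -2275665/184 ≈ -12368.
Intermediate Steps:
q(O) = O²
S(l) = -8 + 4*l² (S(l) = -8 + (l + l)² = -8 + (2*l)² = -8 + 4*l²)
g = 8
j(r) = (r + r²)/(4*r²) (j(r) = (r + r²)/((-8 + 4*r²) + 8) = (r + r²)/((4*r²)) = (r + r²)*(1/(4*r²)) = (r + r²)/(4*r²))
-12368 + j(46) = -12368 + (¼)*(1 + 46)/46 = -12368 + (¼)*(1/46)*47 = -12368 + 47/184 = -2275665/184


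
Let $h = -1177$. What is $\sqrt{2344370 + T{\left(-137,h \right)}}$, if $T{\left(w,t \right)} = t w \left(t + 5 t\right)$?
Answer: $2 i \sqrt{284099017} \approx 33711.0 i$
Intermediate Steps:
$T{\left(w,t \right)} = 6 w t^{2}$ ($T{\left(w,t \right)} = t w 6 t = 6 w t^{2}$)
$\sqrt{2344370 + T{\left(-137,h \right)}} = \sqrt{2344370 + 6 \left(-137\right) \left(-1177\right)^{2}} = \sqrt{2344370 + 6 \left(-137\right) 1385329} = \sqrt{2344370 - 1138740438} = \sqrt{-1136396068} = 2 i \sqrt{284099017}$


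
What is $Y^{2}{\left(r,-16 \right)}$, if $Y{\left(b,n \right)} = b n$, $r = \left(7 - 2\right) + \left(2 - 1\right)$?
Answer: $9216$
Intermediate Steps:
$r = 6$ ($r = 5 + 1 = 6$)
$Y^{2}{\left(r,-16 \right)} = \left(6 \left(-16\right)\right)^{2} = \left(-96\right)^{2} = 9216$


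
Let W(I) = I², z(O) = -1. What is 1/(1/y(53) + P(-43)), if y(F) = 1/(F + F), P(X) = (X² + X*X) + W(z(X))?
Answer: 1/3805 ≈ 0.00026281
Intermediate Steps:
P(X) = 1 + 2*X² (P(X) = (X² + X*X) + (-1)² = (X² + X²) + 1 = 2*X² + 1 = 1 + 2*X²)
y(F) = 1/(2*F)
1/(1/y(53) + P(-43)) = 1/(1/((½)/53) + (1 + 2*(-43)²)) = 1/(1/((½)*(1/53)) + (1 + 2*1849)) = 1/(1/(1/106) + (1 + 3698)) = 1/(106 + 3699) = 1/3805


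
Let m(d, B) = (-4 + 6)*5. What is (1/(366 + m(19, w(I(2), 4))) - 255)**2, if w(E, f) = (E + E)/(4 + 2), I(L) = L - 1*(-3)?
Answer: 9192782641/141376 ≈ 65024.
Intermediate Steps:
I(L) = 3 + L (I(L) = L + 3 = 3 + L)
w(E, f) = E/3 (w(E, f) = (2*E)/6 = (2*E)*(1/6) = E/3)
m(d, B) = 10 (m(d, B) = 2*5 = 10)
(1/(366 + m(19, w(I(2), 4))) - 255)**2 = (1/(366 + 10) - 255)**2 = (1/376 - 255)**2 = (-95879/376)**2 = 9192782641/141376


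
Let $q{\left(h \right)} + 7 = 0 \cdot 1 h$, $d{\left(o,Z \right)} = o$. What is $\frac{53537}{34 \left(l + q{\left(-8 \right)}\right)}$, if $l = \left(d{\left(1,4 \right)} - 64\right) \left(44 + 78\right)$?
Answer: $- \frac{341}{1666} \approx -0.20468$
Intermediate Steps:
$q{\left(h \right)} = -7$ ($q{\left(h \right)} = -7 + 0 \cdot 1 h = -7 + 0 h = -7 + 0 = -7$)
$l = -7686$ ($l = \left(1 - 64\right) \left(44 + 78\right) = \left(-63\right) 122 = -7686$)
$\frac{53537}{34 \left(l + q{\left(-8 \right)}\right)} = \frac{53537}{34 \left(-7686 - 7\right)} = \frac{53537}{34 \left(-7693\right)} = \frac{53537}{-261562} = 53537 \left(- \frac{1}{261562}\right) = - \frac{341}{1666}$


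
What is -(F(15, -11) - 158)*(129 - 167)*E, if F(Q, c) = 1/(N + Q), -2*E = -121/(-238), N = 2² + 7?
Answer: 9441993/6188 ≈ 1525.9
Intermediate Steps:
N = 11 (N = 4 + 7 = 11)
E = -121/476 (E = -(-121)/(2*(-238)) = -(-121)*(-1)/(2*238) = -½*121/238 = -121/476 ≈ -0.25420)
F(Q, c) = 1/(11 + Q)
-(F(15, -11) - 158)*(129 - 167)*E = -(1/(11 + 15) - 158)*(129 - 167)*(-121)/476 = -(1/26 - 158)*(-38)*(-121)/476 = -(-4107/26*(-38))*(-121)/476 = -78033*(-121)/(13*476) = -1*(-9441993/6188) = 9441993/6188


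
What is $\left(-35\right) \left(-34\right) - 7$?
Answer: $1183$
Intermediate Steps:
$\left(-35\right) \left(-34\right) - 7 = 1190 - 7 = 1183$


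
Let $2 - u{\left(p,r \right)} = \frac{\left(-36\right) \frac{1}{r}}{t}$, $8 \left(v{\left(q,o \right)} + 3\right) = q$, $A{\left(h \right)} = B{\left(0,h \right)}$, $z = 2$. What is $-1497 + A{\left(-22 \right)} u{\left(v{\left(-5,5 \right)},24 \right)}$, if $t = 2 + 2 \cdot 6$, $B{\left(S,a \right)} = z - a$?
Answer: $- \frac{10125}{7} \approx -1446.4$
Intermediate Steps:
$B{\left(S,a \right)} = 2 - a$
$t = 14$ ($t = 2 + 12 = 14$)
$A{\left(h \right)} = 2 - h$
$v{\left(q,o \right)} = -3 + \frac{q}{8}$
$u{\left(p,r \right)} = 2 + \frac{18}{7 r}$ ($u{\left(p,r \right)} = 2 - \frac{\left(-36\right) \frac{1}{r}}{14} = 2 - - \frac{36}{r} \frac{1}{14} = 2 - - \frac{18}{7 r} = 2 + \frac{18}{7 r}$)
$-1497 + A{\left(-22 \right)} u{\left(v{\left(-5,5 \right)},24 \right)} = -1497 + \left(2 - -22\right) \left(2 + \frac{18}{7 \cdot 24}\right) = -1497 + \left(2 + 22\right) \left(2 + \frac{18}{7} \cdot \frac{1}{24}\right) = -1497 + 24 \left(2 + \frac{3}{28}\right) = -1497 + 24 \cdot \frac{59}{28} = -1497 + \frac{354}{7} = - \frac{10125}{7}$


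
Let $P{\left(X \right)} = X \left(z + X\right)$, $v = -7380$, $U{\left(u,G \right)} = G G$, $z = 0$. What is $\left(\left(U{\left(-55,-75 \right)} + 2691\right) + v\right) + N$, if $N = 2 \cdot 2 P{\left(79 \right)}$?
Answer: $25900$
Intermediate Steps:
$U{\left(u,G \right)} = G^{2}$
$P{\left(X \right)} = X^{2}$ ($P{\left(X \right)} = X \left(0 + X\right) = X X = X^{2}$)
$N = 24964$ ($N = 2 \cdot 2 \cdot 79^{2} = 4 \cdot 6241 = 24964$)
$\left(\left(U{\left(-55,-75 \right)} + 2691\right) + v\right) + N = \left(\left(\left(-75\right)^{2} + 2691\right) - 7380\right) + 24964 = \left(\left(5625 + 2691\right) - 7380\right) + 24964 = \left(8316 - 7380\right) + 24964 = 936 + 24964 = 25900$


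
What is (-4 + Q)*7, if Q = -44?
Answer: -336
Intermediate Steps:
(-4 + Q)*7 = (-4 - 44)*7 = -48*7 = -336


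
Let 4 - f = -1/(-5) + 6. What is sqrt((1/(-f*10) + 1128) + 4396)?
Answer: sqrt(2673638)/22 ≈ 74.324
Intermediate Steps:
f = -11/5 (f = 4 - (-1/(-5) + 6) = 4 - (-1*(-1/5) + 6) = 4 - (1/5 + 6) = 4 - 1*31/5 = 4 - 31/5 = -11/5 ≈ -2.2000)
sqrt((1/(-f*10) + 1128) + 4396) = sqrt((1/(-1*(-11/5)*10) + 1128) + 4396) = sqrt((1/((11/5)*10) + 1128) + 4396) = sqrt((1/22 + 1128) + 4396) = sqrt(24817/22 + 4396) = sqrt(121529/22) = sqrt(2673638)/22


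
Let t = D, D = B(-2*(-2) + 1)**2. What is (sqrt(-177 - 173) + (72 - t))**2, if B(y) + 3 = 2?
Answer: 4691 + 710*I*sqrt(14) ≈ 4691.0 + 2656.6*I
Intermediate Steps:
B(y) = -1 (B(y) = -3 + 2 = -1)
D = 1 (D = (-1)**2 = 1)
t = 1
(sqrt(-177 - 173) + (72 - t))**2 = (sqrt(-177 - 173) + (72 - 1*1))**2 = (sqrt(-350) + (72 - 1))**2 = (5*I*sqrt(14) + 71)**2 = (71 + 5*I*sqrt(14))**2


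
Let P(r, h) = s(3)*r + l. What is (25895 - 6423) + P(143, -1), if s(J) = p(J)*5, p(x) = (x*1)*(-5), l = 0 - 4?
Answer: 8743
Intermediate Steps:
l = -4
p(x) = -5*x (p(x) = x*(-5) = -5*x)
s(J) = -25*J (s(J) = -5*J*5 = -25*J)
P(r, h) = -4 - 75*r (P(r, h) = (-25*3)*r - 4 = -75*r - 4 = -4 - 75*r)
(25895 - 6423) + P(143, -1) = (25895 - 6423) + (-4 - 75*143) = 19472 + (-4 - 10725) = 19472 - 10729 = 8743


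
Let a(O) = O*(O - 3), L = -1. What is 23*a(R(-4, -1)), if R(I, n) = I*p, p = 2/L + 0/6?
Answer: 920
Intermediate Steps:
p = -2 (p = 2/(-1) + 0/6 = 2*(-1) + 0*(⅙) = -2 + 0 = -2)
R(I, n) = -2*I (R(I, n) = I*(-2) = -2*I)
a(O) = O*(-3 + O)
23*a(R(-4, -1)) = 23*((-2*(-4))*(-3 - 2*(-4))) = 23*(8*(-3 + 8)) = 23*(8*5) = 23*40 = 920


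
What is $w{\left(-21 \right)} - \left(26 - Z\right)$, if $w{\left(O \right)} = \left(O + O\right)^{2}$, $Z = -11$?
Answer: $1727$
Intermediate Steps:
$w{\left(O \right)} = 4 O^{2}$ ($w{\left(O \right)} = \left(2 O\right)^{2} = 4 O^{2}$)
$w{\left(-21 \right)} - \left(26 - Z\right) = 4 \left(-21\right)^{2} - \left(26 - -11\right) = 4 \cdot 441 - \left(26 + 11\right) = 1764 - 37 = 1727$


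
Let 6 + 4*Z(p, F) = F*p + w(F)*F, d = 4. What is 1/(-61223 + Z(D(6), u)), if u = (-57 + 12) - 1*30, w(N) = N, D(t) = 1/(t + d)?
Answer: -8/478561 ≈ -1.6717e-5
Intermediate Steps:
D(t) = 1/(4 + t) (D(t) = 1/(t + 4) = 1/(4 + t))
u = -75 (u = -45 - 30 = -75)
Z(p, F) = -3/2 + F**2/4 + F*p/4 (Z(p, F) = -3/2 + (F*p + F*F)/4 = -3/2 + (F*p + F**2)/4 = -3/2 + (F**2 + F*p)/4 = -3/2 + (F**2/4 + F*p/4) = -3/2 + F**2/4 + F*p/4)
1/(-61223 + Z(D(6), u)) = 1/(-61223 + (-3/2 + (1/4)*(-75)**2 + (1/4)*(-75)/(4 + 6))) = 1/(-61223 + (-3/2 + (1/4)*5625 + (1/4)*(-75)/10)) = 1/(-61223 + (-3/2 + 5625/4 + (1/4)*(-75)*(1/10))) = 1/(-61223 + (-3/2 + 5625/4 - 15/8)) = 1/(-61223 + 11223/8) = 1/(-478561/8) = -8/478561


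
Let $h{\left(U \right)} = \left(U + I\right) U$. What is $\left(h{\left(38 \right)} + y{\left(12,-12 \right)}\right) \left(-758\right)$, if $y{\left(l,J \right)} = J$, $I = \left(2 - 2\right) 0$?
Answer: $-1085456$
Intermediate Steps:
$I = 0$ ($I = 0 \cdot 0 = 0$)
$h{\left(U \right)} = U^{2}$ ($h{\left(U \right)} = \left(U + 0\right) U = U U = U^{2}$)
$\left(h{\left(38 \right)} + y{\left(12,-12 \right)}\right) \left(-758\right) = \left(38^{2} - 12\right) \left(-758\right) = \left(1444 - 12\right) \left(-758\right) = 1432 \left(-758\right) = -1085456$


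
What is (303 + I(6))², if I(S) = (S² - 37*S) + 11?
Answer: 16384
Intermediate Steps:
I(S) = 11 + S² - 37*S
(303 + I(6))² = (303 + (11 + 6² - 37*6))² = (303 + (11 + 36 - 222))² = (303 - 175)² = 128² = 16384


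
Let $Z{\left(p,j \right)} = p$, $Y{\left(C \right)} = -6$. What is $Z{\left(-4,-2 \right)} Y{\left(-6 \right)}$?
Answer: $24$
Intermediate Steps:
$Z{\left(-4,-2 \right)} Y{\left(-6 \right)} = \left(-4\right) \left(-6\right) = 24$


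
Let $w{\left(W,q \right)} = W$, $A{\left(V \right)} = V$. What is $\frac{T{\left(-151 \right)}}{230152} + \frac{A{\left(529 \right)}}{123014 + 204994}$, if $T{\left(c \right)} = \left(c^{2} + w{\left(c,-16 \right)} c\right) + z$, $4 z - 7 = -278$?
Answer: $\frac{7528674341}{37745848608} \approx 0.19946$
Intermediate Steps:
$z = - \frac{271}{4}$ ($z = \frac{7}{4} + \frac{1}{4} \left(-278\right) = \frac{7}{4} - \frac{139}{2} = - \frac{271}{4} \approx -67.75$)
$T{\left(c \right)} = - \frac{271}{4} + 2 c^{2}$ ($T{\left(c \right)} = \left(c^{2} + c c\right) - \frac{271}{4} = \left(c^{2} + c^{2}\right) - \frac{271}{4} = 2 c^{2} - \frac{271}{4} = - \frac{271}{4} + 2 c^{2}$)
$\frac{T{\left(-151 \right)}}{230152} + \frac{A{\left(529 \right)}}{123014 + 204994} = \frac{- \frac{271}{4} + 2 \left(-151\right)^{2}}{230152} + \frac{529}{123014 + 204994} = \left(- \frac{271}{4} + 2 \cdot 22801\right) \frac{1}{230152} + \frac{529}{328008} = \left(- \frac{271}{4} + 45602\right) \frac{1}{230152} + 529 \cdot \frac{1}{328008} = \frac{182137}{4} \cdot \frac{1}{230152} + \frac{529}{328008} = \frac{182137}{920608} + \frac{529}{328008} = \frac{7528674341}{37745848608}$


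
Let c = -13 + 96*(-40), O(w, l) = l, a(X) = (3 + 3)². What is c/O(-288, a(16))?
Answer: -3853/36 ≈ -107.03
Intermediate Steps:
a(X) = 36 (a(X) = 6² = 36)
c = -3853 (c = -13 - 3840 = -3853)
c/O(-288, a(16)) = -3853/36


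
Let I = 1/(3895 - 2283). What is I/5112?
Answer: 1/8240544 ≈ 1.2135e-7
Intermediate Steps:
I = 1/1612 ≈ 0.00062035
I/5112 = (1/1612)/5112 = (1/1612)*(1/5112) = 1/8240544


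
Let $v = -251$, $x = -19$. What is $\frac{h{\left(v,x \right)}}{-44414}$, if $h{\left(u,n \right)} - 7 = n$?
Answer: $\frac{6}{22207} \approx 0.00027019$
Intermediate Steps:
$h{\left(u,n \right)} = 7 + n$
$\frac{h{\left(v,x \right)}}{-44414} = \frac{7 - 19}{-44414} = \left(-12\right) \left(- \frac{1}{44414}\right) = \frac{6}{22207}$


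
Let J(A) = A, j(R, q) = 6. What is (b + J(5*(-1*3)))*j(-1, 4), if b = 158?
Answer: 858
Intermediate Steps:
(b + J(5*(-1*3)))*j(-1, 4) = (158 + 5*(-1*3))*6 = (158 + 5*(-3))*6 = (158 - 15)*6 = 143*6 = 858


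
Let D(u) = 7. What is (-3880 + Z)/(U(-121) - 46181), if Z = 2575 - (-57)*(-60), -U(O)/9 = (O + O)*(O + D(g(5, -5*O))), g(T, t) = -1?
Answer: 4725/294473 ≈ 0.016046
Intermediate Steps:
U(O) = -18*O*(7 + O) (U(O) = -9*(O + O)*(O + 7) = -9*2*O*(7 + O) = -18*O*(7 + O))
Z = -845 (Z = 2575 - 1*3420 = 2575 - 3420 = -845)
(-3880 + Z)/(U(-121) - 46181) = (-3880 - 845)/(-18*(-121)*(7 - 121) - 46181) = -4725/(-18*(-121)*(-114) - 46181) = -4725/(-248292 - 46181) = -4725/(-294473) = -4725*(-1/294473) = 4725/294473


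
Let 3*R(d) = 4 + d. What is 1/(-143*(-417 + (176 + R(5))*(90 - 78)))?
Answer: -1/247533 ≈ -4.0399e-6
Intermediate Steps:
R(d) = 4/3 + d/3 (R(d) = (4 + d)/3 = 4/3 + d/3)
1/(-143*(-417 + (176 + R(5))*(90 - 78))) = 1/(-143*(-417 + (176 + (4/3 + (⅓)*5))*(90 - 78))) = 1/(-143*(-417 + (176 + (4/3 + 5/3))*12)) = 1/(-143*(-417 + (176 + 3)*12)) = 1/(-143*(-417 + 179*12)) = 1/(-143*(-417 + 2148)) = 1/(-143*1731) = 1/(-247533) = -1/247533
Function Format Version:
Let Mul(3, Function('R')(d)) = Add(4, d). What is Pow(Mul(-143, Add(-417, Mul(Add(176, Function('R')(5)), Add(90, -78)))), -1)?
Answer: Rational(-1, 247533) ≈ -4.0399e-6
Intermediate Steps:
Function('R')(d) = Add(Rational(4, 3), Mul(Rational(1, 3), d)) (Function('R')(d) = Mul(Rational(1, 3), Add(4, d)) = Add(Rational(4, 3), Mul(Rational(1, 3), d)))
Pow(Mul(-143, Add(-417, Mul(Add(176, Function('R')(5)), Add(90, -78)))), -1) = Pow(Mul(-143, Add(-417, Mul(Add(176, Add(Rational(4, 3), Mul(Rational(1, 3), 5))), Add(90, -78)))), -1) = Pow(Mul(-143, Add(-417, Mul(Add(176, Add(Rational(4, 3), Rational(5, 3))), 12))), -1) = Pow(Mul(-143, Add(-417, Mul(Add(176, 3), 12))), -1) = Pow(Mul(-143, Add(-417, Mul(179, 12))), -1) = Pow(Mul(-143, Add(-417, 2148)), -1) = Pow(Mul(-143, 1731), -1) = Pow(-247533, -1) = Rational(-1, 247533)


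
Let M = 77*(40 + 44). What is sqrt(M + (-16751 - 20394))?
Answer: I*sqrt(30677) ≈ 175.15*I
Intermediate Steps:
M = 6468 (M = 77*84 = 6468)
sqrt(M + (-16751 - 20394)) = sqrt(6468 + (-16751 - 20394)) = sqrt(6468 - 37145) = sqrt(-30677) = I*sqrt(30677)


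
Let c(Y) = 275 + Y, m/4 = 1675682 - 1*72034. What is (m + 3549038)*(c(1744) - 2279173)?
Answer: -22688719909020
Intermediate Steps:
m = 6414592 (m = 4*(1675682 - 1*72034) = 4*(1675682 - 72034) = 4*1603648 = 6414592)
(m + 3549038)*(c(1744) - 2279173) = (6414592 + 3549038)*((275 + 1744) - 2279173) = 9963630*(2019 - 2279173) = 9963630*(-2277154) = -22688719909020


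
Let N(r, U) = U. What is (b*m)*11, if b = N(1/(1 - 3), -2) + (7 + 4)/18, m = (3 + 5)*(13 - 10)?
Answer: -1100/3 ≈ -366.67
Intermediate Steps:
m = 24 (m = 8*3 = 24)
b = -25/18 (b = -2 + (7 + 4)/18 = -2 + 11*(1/18) = -2 + 11/18 = -25/18 ≈ -1.3889)
(b*m)*11 = -25/18*24*11 = -100/3*11 = -1100/3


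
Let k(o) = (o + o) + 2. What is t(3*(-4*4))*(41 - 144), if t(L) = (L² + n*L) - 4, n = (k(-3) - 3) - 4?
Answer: -291284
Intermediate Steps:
k(o) = 2 + 2*o (k(o) = 2*o + 2 = 2 + 2*o)
n = -11 (n = ((2 + 2*(-3)) - 3) - 4 = ((2 - 6) - 3) - 4 = (-4 - 3) - 4 = -7 - 4 = -11)
t(L) = -4 + L² - 11*L (t(L) = (L² - 11*L) - 4 = -4 + L² - 11*L)
t(3*(-4*4))*(41 - 144) = (-4 + (3*(-4*4))² - 33*(-4*4))*(41 - 144) = (-4 + (3*(-16))² - 33*(-16))*(-103) = (-4 + (-48)² - 11*(-48))*(-103) = (-4 + 2304 + 528)*(-103) = 2828*(-103) = -291284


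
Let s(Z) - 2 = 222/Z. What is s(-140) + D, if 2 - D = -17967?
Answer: 1257859/70 ≈ 17969.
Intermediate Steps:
D = 17969 (D = 2 - 1*(-17967) = 2 + 17967 = 17969)
s(Z) = 2 + 222/Z
s(-140) + D = (2 + 222/(-140)) + 17969 = (2 + 222*(-1/140)) + 17969 = (2 - 111/70) + 17969 = 29/70 + 17969 = 1257859/70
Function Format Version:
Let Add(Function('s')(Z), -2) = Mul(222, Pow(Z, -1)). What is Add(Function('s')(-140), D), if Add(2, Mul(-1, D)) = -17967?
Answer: Rational(1257859, 70) ≈ 17969.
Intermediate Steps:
D = 17969 (D = Add(2, Mul(-1, -17967)) = Add(2, 17967) = 17969)
Function('s')(Z) = Add(2, Mul(222, Pow(Z, -1)))
Add(Function('s')(-140), D) = Add(Add(2, Mul(222, Pow(-140, -1))), 17969) = Add(Add(2, Mul(222, Rational(-1, 140))), 17969) = Add(Add(2, Rational(-111, 70)), 17969) = Add(Rational(29, 70), 17969) = Rational(1257859, 70)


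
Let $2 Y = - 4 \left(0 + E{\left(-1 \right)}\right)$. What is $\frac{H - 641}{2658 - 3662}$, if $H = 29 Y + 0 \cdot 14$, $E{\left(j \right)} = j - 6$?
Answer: $\frac{235}{1004} \approx 0.23406$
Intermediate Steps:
$E{\left(j \right)} = -6 + j$ ($E{\left(j \right)} = j - 6 = -6 + j$)
$Y = 14$ ($Y = \frac{\left(-4\right) \left(0 - 7\right)}{2} = \frac{\left(-4\right) \left(-7\right)}{2} = \frac{1}{2} \cdot 28 = 14$)
$H = 406$ ($H = 29 \cdot 14 + 0 \cdot 14 = 406 + 0 = 406$)
$\frac{H - 641}{2658 - 3662} = \frac{406 - 641}{2658 - 3662} = - \frac{235}{-1004} = \left(-235\right) \left(- \frac{1}{1004}\right) = \frac{235}{1004}$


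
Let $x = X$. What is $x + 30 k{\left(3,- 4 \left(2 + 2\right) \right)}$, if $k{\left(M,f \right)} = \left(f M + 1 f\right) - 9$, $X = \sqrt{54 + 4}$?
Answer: $-2190 + \sqrt{58} \approx -2182.4$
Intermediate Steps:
$X = \sqrt{58} \approx 7.6158$
$x = \sqrt{58} \approx 7.6158$
$k{\left(M,f \right)} = -9 + f + M f$ ($k{\left(M,f \right)} = \left(M f + f\right) - 9 = \left(f + M f\right) - 9 = -9 + f + M f$)
$x + 30 k{\left(3,- 4 \left(2 + 2\right) \right)} = \sqrt{58} + 30 \left(-9 - 4 \left(2 + 2\right) + 3 \left(- 4 \left(2 + 2\right)\right)\right) = \sqrt{58} + 30 \left(-9 - 16 + 3 \left(\left(-4\right) 4\right)\right) = \sqrt{58} + 30 \left(-9 - 16 + 3 \left(-16\right)\right) = \sqrt{58} + 30 \left(-9 - 16 - 48\right) = \sqrt{58} + 30 \left(-73\right) = \sqrt{58} - 2190 = -2190 + \sqrt{58}$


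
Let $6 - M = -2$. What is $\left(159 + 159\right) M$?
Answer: $2544$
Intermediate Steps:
$M = 8$ ($M = 6 - -2 = 6 + 2 = 8$)
$\left(159 + 159\right) M = \left(159 + 159\right) 8 = 318 \cdot 8 = 2544$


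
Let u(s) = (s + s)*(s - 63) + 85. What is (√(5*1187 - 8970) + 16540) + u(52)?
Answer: 15481 + I*√3035 ≈ 15481.0 + 55.091*I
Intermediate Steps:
u(s) = 85 + 2*s*(-63 + s) (u(s) = (2*s)*(-63 + s) + 85 = 2*s*(-63 + s) + 85 = 85 + 2*s*(-63 + s))
(√(5*1187 - 8970) + 16540) + u(52) = (√(5*1187 - 8970) + 16540) + (85 - 126*52 + 2*52²) = (√(5935 - 8970) + 16540) + (85 - 6552 + 2*2704) = (√(-3035) + 16540) + (85 - 6552 + 5408) = (I*√3035 + 16540) - 1059 = (16540 + I*√3035) - 1059 = 15481 + I*√3035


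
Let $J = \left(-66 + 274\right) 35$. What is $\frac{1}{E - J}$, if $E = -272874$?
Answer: $- \frac{1}{280154} \approx -3.5695 \cdot 10^{-6}$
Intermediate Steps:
$J = 7280$ ($J = 208 \cdot 35 = 7280$)
$\frac{1}{E - J} = \frac{1}{-272874 - 7280} = \frac{1}{-280154} = - \frac{1}{280154}$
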